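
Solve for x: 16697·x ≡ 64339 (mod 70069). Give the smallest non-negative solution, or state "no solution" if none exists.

First find gcd(16697, 70069):
70069 = 4*16697 + 3281
16697 = 5*3281 + 292
3281 = 11*292 + 69
292 = 4*69 + 16
69 = 4*16 + 5
16 = 3*5 + 1
5 = 5*1 + 0
gcd = 1, so a unique solution mod 70069 exists.
Back-substitute for the Bézout coefficients:
1 = 16 − 3·5
1 = −3·69 + 13·16
1 = 13·292 − 55·69
1 = −55·3281 + 618·292
1 = 618·16697 − 3145·3281
1 = −3145·70069 + 13198·16697
So 16697·(13198) ≡ 1 (mod 70069), giving 16697⁻¹ ≡ 13198.
x ≡ 16697⁻¹·64339 ≡ 13198·64339 ≡ 49980 (mod 70069).

49980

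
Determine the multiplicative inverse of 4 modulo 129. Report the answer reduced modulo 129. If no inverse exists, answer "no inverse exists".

97

Extended Euclidean algorithm:
129 = 32·4 + 1
4 = 4·1 + 0
Since gcd(4, 129) = 1, back-substitute to write 1 as a combination:
1 = 129 − 32·4
So 4·(-32) ≡ 1 (mod 129), and -32 ≡ 97 (mod 129).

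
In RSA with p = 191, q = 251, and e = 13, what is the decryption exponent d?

φ(n) = (p−1)(q−1) = 190·250 = 47500.
Need d with 13·d ≡ 1 (mod 47500). Apply the extended Euclidean algorithm:
47500 = 3653·13 + 11
13 = 1·11 + 2
11 = 5·2 + 1
2 = 2·1 + 0
Back-substitute:
1 = 11 − 5·2
1 = −5·13 + 6·11
1 = 6·47500 − 21923·13
So 13·(-21923) ≡ 1 (mod 47500), hence d ≡ -21923 ≡ 25577 (mod 47500).

25577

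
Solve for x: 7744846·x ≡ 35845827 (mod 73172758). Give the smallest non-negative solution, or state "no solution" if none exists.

no solution

gcd(7744846, 73172758):
73172758 = 9·7744846 + 3469144
7744846 = 2·3469144 + 806558
3469144 = 4·806558 + 242912
806558 = 3·242912 + 77822
242912 = 3·77822 + 9446
77822 = 8·9446 + 2254
9446 = 4·2254 + 430
2254 = 5·430 + 104
430 = 4·104 + 14
104 = 7·14 + 6
14 = 2·6 + 2
6 = 3·2 + 0
gcd = 2, but 2 ∤ 35845827, so the congruence has no solution.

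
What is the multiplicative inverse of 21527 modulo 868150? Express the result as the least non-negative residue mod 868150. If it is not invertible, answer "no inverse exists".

479263

Apply the Euclidean algorithm to 868150 and 21527:
868150 = 40*21527 + 7070
21527 = 3*7070 + 317
7070 = 22*317 + 96
317 = 3*96 + 29
96 = 3*29 + 9
29 = 3*9 + 2
9 = 4*2 + 1
2 = 2*1 + 0
gcd = 1, so the inverse exists. Back-substitute:
1 = 9 − 4·2
1 = −4·29 + 13·9
1 = 13·96 − 43·29
1 = −43·317 + 142·96
1 = 142·7070 − 3167·317
1 = −3167·21527 + 9643·7070
1 = 9643·868150 − 388887·21527
Hence 21527⁻¹ ≡ -388887 ≡ 479263 (mod 868150).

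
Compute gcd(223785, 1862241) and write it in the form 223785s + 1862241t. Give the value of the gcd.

Repeated division:
1862241 = 8×223785 + 71961
223785 = 3×71961 + 7902
71961 = 9×7902 + 843
7902 = 9×843 + 315
843 = 2×315 + 213
315 = 1×213 + 102
213 = 2×102 + 9
102 = 11×9 + 3
9 = 3×3 + 0
gcd(223785, 1862241) = 3.
Back-substituting:
3 = 102 − 11·9
3 = −11·213 + 23·102
3 = 23·315 − 34·213
3 = −34·843 + 91·315
3 = 91·7902 − 853·843
3 = −853·71961 + 7768·7902
3 = 7768·223785 − 24157·71961
3 = −24157·1862241 + 201024·223785
So 3 = (-24157)·1862241 + (201024)·223785.

3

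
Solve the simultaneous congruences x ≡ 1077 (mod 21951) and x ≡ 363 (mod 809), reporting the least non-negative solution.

Write x = 1077 + 21951·k. Then 21951·k ≡ 363 − 1077 ≡ 95 (mod 809).
Need 21951⁻¹ mod 809. Extended Euclid on (809, 108):
809 = 7×108 + 53
108 = 2×53 + 2
53 = 26×2 + 1
2 = 2×1 + 0
Back-substitute:
1 = 53 − 26·2
1 = −26·108 + 53·53
1 = 53·809 − 397·108
21951⁻¹ ≡ 412 (mod 809), so k ≡ 412·95 ≡ 308 (mod 809).
x = 1077 + 21951·308 = 6761985.

6761985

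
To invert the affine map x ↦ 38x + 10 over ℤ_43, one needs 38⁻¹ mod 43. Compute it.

17

Run Euclid on (43, 38):
43 = 1·38 + 5
38 = 7·5 + 3
5 = 1·3 + 2
3 = 1·2 + 1
2 = 2·1 + 0
The gcd is 1. Working backward:
1 = 3 − 2
1 = −5 + 2·3
1 = 2·38 − 15·5
1 = −15·43 + 17·38
So 38·17 ≡ 1 (mod 43).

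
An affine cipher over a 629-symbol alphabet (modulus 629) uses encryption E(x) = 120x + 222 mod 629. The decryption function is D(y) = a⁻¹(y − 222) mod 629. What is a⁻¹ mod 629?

477

Extended Euclidean algorithm:
629 = 5×120 + 29
120 = 4×29 + 4
29 = 7×4 + 1
4 = 4×1 + 0
gcd = 1, so the inverse exists. Back-substitute:
1 = 29 − 7·4
1 = −7·120 + 29·29
1 = 29·629 − 152·120
Thus 120·(-152) ≡ 1 (mod 629); reducing, -152 mod 629 = 477.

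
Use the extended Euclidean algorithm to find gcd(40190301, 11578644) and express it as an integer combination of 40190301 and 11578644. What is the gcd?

9

Repeated division:
40190301 = 3·11578644 + 5454369
11578644 = 2·5454369 + 669906
5454369 = 8·669906 + 95121
669906 = 7·95121 + 4059
95121 = 23·4059 + 1764
4059 = 2·1764 + 531
1764 = 3·531 + 171
531 = 3·171 + 18
171 = 9·18 + 9
18 = 2·9 + 0
gcd(40190301, 11578644) = 9.
Express as a combination:
9 = 171 − 9·18
9 = −9·531 + 28·171
9 = 28·1764 − 93·531
9 = −93·4059 + 214·1764
9 = 214·95121 − 5015·4059
9 = −5015·669906 + 35319·95121
9 = 35319·5454369 − 287567·669906
9 = −287567·11578644 + 610453·5454369
9 = 610453·40190301 − 2118926·11578644
So 9 = (610453)·40190301 + (-2118926)·11578644.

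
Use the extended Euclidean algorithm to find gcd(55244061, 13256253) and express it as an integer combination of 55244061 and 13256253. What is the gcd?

9

Repeated division:
55244061 = 4·13256253 + 2219049
13256253 = 5·2219049 + 2161008
2219049 = 1·2161008 + 58041
2161008 = 37·58041 + 13491
58041 = 4·13491 + 4077
13491 = 3·4077 + 1260
4077 = 3·1260 + 297
1260 = 4·297 + 72
297 = 4·72 + 9
72 = 8·9 + 0
gcd(55244061, 13256253) = 9.
Back-substituting:
9 = 297 − 4·72
9 = −4·1260 + 17·297
9 = 17·4077 − 55·1260
9 = −55·13491 + 182·4077
9 = 182·58041 − 783·13491
9 = −783·2161008 + 29153·58041
9 = 29153·2219049 − 29936·2161008
9 = −29936·13256253 + 178833·2219049
9 = 178833·55244061 − 745268·13256253
So 9 = (178833)·55244061 + (-745268)·13256253.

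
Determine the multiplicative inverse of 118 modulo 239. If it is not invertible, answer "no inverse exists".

79

Apply the Euclidean algorithm to 239 and 118:
239 = 2·118 + 3
118 = 39·3 + 1
3 = 3·1 + 0
Since gcd(118, 239) = 1, back-substitute to write 1 as a combination:
1 = 118 − 39·3
1 = −39·239 + 79·118
So 118·79 ≡ 1 (mod 239).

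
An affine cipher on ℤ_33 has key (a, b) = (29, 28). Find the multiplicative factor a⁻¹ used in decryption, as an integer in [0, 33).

Run Euclid on (33, 29):
33 = 1×29 + 4
29 = 7×4 + 1
4 = 4×1 + 0
Since gcd(29, 33) = 1, back-substitute to write 1 as a combination:
1 = 29 − 7·4
1 = −7·33 + 8·29
So 29·8 ≡ 1 (mod 33).

8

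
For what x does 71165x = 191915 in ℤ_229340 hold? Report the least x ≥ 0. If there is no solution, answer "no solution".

First find gcd(71165, 229340):
229340 = 3·71165 + 15845
71165 = 4·15845 + 7785
15845 = 2·7785 + 275
7785 = 28·275 + 85
275 = 3·85 + 20
85 = 4·20 + 5
20 = 4·5 + 0
gcd = 5 and 5 | 191915, so solutions exist. Divide through by 5: 14233x ≡ 38383 (mod 45868).
Now find 14233⁻¹ mod 45868:
45868 = 3×14233 + 3169
14233 = 4×3169 + 1557
3169 = 2×1557 + 55
1557 = 28×55 + 17
55 = 3×17 + 4
17 = 4×4 + 1
4 = 4×1 + 0
Back-substitute:
1 = 17 − 4·4
1 = −4·55 + 13·17
1 = 13·1557 − 368·55
1 = −368·3169 + 749·1557
1 = 749·14233 − 3364·3169
1 = −3364·45868 + 10841·14233
So 14233⁻¹ ≡ 10841 (mod 45868).
Then x ≡ 10841·38383 ≡ 41475 (mod 45868); the smallest non-negative solution is x = 41475.

41475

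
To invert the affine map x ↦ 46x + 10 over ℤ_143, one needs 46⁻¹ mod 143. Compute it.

Run Euclid on (143, 46):
143 = 3·46 + 5
46 = 9·5 + 1
5 = 5·1 + 0
gcd = 1, so the inverse exists. Back-substitute:
1 = 46 − 9·5
1 = −9·143 + 28·46
So 46·28 ≡ 1 (mod 143).

28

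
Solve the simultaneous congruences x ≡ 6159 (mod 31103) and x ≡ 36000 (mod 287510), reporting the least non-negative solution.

Write x = 6159 + 31103·k. Then 31103·k ≡ 36000 − 6159 ≡ 29841 (mod 287510).
Need 31103⁻¹ mod 287510. Extended Euclid on (287510, 31103):
287510 = 9×31103 + 7583
31103 = 4×7583 + 771
7583 = 9×771 + 644
771 = 1×644 + 127
644 = 5×127 + 9
127 = 14×9 + 1
9 = 9×1 + 0
Back-substitute:
1 = 127 − 14·9
1 = −14·644 + 71·127
1 = 71·771 − 85·644
1 = −85·7583 + 836·771
1 = 836·31103 − 3429·7583
1 = −3429·287510 + 31697·31103
31103⁻¹ ≡ 31697 (mod 287510), so k ≡ 31697·29841 ≡ 249787 (mod 287510).
x = 6159 + 31103·249787 = 7769131220.

7769131220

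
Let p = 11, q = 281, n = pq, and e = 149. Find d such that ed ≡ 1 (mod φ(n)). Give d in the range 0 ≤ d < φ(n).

φ(n) = (p−1)(q−1) = 10·280 = 2800.
Need d with 149·d ≡ 1 (mod 2800). Apply the extended Euclidean algorithm:
2800 = 18·149 + 118
149 = 1·118 + 31
118 = 3·31 + 25
31 = 1·25 + 6
25 = 4·6 + 1
6 = 6·1 + 0
Back-substitute:
1 = 25 − 4·6
1 = −4·31 + 5·25
1 = 5·118 − 19·31
1 = −19·149 + 24·118
1 = 24·2800 − 451·149
So 149·(-451) ≡ 1 (mod 2800), hence d ≡ -451 ≡ 2349 (mod 2800).

2349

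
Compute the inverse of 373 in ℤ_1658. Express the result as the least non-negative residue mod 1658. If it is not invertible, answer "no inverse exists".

809

gcd(1658, 373) by repeated division:
1658 = 4·373 + 166
373 = 2·166 + 41
166 = 4·41 + 2
41 = 20·2 + 1
2 = 2·1 + 0
gcd = 1, so the inverse exists. Back-substitute:
1 = 41 − 20·2
1 = −20·166 + 81·41
1 = 81·373 − 182·166
1 = −182·1658 + 809·373
So 373·809 ≡ 1 (mod 1658).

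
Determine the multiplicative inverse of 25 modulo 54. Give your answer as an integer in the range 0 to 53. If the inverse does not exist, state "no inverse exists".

Apply the Euclidean algorithm to 54 and 25:
54 = 2×25 + 4
25 = 6×4 + 1
4 = 4×1 + 0
The gcd is 1. Working backward:
1 = 25 − 6·4
1 = −6·54 + 13·25
So 25·13 ≡ 1 (mod 54).

13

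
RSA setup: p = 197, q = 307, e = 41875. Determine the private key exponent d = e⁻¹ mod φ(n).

φ(n) = (p−1)(q−1) = 196·306 = 59976.
Need d with 41875·d ≡ 1 (mod 59976). Apply the extended Euclidean algorithm:
59976 = 1×41875 + 18101
41875 = 2×18101 + 5673
18101 = 3×5673 + 1082
5673 = 5×1082 + 263
1082 = 4×263 + 30
263 = 8×30 + 23
30 = 1×23 + 7
23 = 3×7 + 2
7 = 3×2 + 1
2 = 2×1 + 0
Back-substitute:
1 = 7 − 3·2
1 = −3·23 + 10·7
1 = 10·30 − 13·23
1 = −13·263 + 114·30
1 = 114·1082 − 469·263
1 = −469·5673 + 2459·1082
1 = 2459·18101 − 7846·5673
1 = −7846·41875 + 18151·18101
1 = 18151·59976 − 25997·41875
So 41875·(-25997) ≡ 1 (mod 59976), hence d ≡ -25997 ≡ 33979 (mod 59976).

33979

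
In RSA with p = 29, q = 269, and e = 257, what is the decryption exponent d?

3825

φ(n) = (p−1)(q−1) = 28·268 = 7504.
Need d with 257·d ≡ 1 (mod 7504). Apply the extended Euclidean algorithm:
7504 = 29×257 + 51
257 = 5×51 + 2
51 = 25×2 + 1
2 = 2×1 + 0
Back-substitute:
1 = 51 − 25·2
1 = −25·257 + 126·51
1 = 126·7504 − 3679·257
So 257·(-3679) ≡ 1 (mod 7504), hence d ≡ -3679 ≡ 3825 (mod 7504).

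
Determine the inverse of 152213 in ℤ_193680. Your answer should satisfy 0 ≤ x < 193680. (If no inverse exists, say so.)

128477

Extended Euclidean algorithm:
193680 = 1·152213 + 41467
152213 = 3·41467 + 27812
41467 = 1·27812 + 13655
27812 = 2·13655 + 502
13655 = 27·502 + 101
502 = 4·101 + 98
101 = 1·98 + 3
98 = 32·3 + 2
3 = 1·2 + 1
2 = 2·1 + 0
gcd = 1, so the inverse exists. Back-substitute:
1 = 3 − 2
1 = −98 + 33·3
1 = 33·101 − 34·98
1 = −34·502 + 169·101
1 = 169·13655 − 4597·502
1 = −4597·27812 + 9363·13655
1 = 9363·41467 − 13960·27812
1 = −13960·152213 + 51243·41467
1 = 51243·193680 − 65203·152213
Thus 152213·(-65203) ≡ 1 (mod 193680); reducing, -65203 mod 193680 = 128477.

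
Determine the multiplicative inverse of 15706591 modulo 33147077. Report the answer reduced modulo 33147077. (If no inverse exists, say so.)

gcd(33147077, 15706591) by repeated division:
33147077 = 2×15706591 + 1733895
15706591 = 9×1733895 + 101536
1733895 = 17×101536 + 7783
101536 = 13×7783 + 357
7783 = 21×357 + 286
357 = 1×286 + 71
286 = 4×71 + 2
71 = 35×2 + 1
2 = 2×1 + 0
gcd = 1, so the inverse exists. Back-substitute:
1 = 71 − 35·2
1 = −35·286 + 141·71
1 = 141·357 − 176·286
1 = −176·7783 + 3837·357
1 = 3837·101536 − 50057·7783
1 = −50057·1733895 + 854806·101536
1 = 854806·15706591 − 7743311·1733895
1 = −7743311·33147077 + 16341428·15706591
So 15706591·16341428 ≡ 1 (mod 33147077).

16341428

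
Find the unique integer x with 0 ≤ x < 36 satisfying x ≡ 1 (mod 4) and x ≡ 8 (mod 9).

17

Write x = 1 + 4·k. Then 4·k ≡ 8 − 1 ≡ 7 (mod 9).
Need 4⁻¹ mod 9. Extended Euclid on (9, 4):
9 = 2*4 + 1
4 = 4*1 + 0
Back-substitute:
1 = 9 − 2·4
4⁻¹ ≡ 7 (mod 9), so k ≡ 7·7 ≡ 4 (mod 9).
x = 1 + 4·4 = 17.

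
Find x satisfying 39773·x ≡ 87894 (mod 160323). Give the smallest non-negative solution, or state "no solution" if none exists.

28497

First find gcd(39773, 160323):
160323 = 4·39773 + 1231
39773 = 32·1231 + 381
1231 = 3·381 + 88
381 = 4·88 + 29
88 = 3·29 + 1
29 = 29·1 + 0
gcd = 1, so a unique solution mod 160323 exists.
Back-substitute for the Bézout coefficients:
1 = 88 − 3·29
1 = −3·381 + 13·88
1 = 13·1231 − 42·381
1 = −42·39773 + 1357·1231
1 = 1357·160323 − 5470·39773
So 39773·(-5470) ≡ 1 (mod 160323), giving 39773⁻¹ ≡ 154853.
x ≡ 39773⁻¹·87894 ≡ 154853·87894 ≡ 28497 (mod 160323).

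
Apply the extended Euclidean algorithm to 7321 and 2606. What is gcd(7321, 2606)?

Apply Euclid's algorithm to 7321 and 2606:
7321 = 2*2606 + 2109
2606 = 1*2109 + 497
2109 = 4*497 + 121
497 = 4*121 + 13
121 = 9*13 + 4
13 = 3*4 + 1
4 = 4*1 + 0
gcd(7321, 2606) = 1.
Express as a combination:
1 = 13 − 3·4
1 = −3·121 + 28·13
1 = 28·497 − 115·121
1 = −115·2109 + 488·497
1 = 488·2606 − 603·2109
1 = −603·7321 + 1694·2606
So 1 = (-603)·7321 + (1694)·2606.

1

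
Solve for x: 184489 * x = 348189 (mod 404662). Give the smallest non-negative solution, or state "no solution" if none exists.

First find gcd(184489, 404662):
404662 = 2·184489 + 35684
184489 = 5·35684 + 6069
35684 = 5·6069 + 5339
6069 = 1·5339 + 730
5339 = 7·730 + 229
730 = 3·229 + 43
229 = 5·43 + 14
43 = 3·14 + 1
14 = 14·1 + 0
gcd = 1, so a unique solution mod 404662 exists.
Back-substitute for the Bézout coefficients:
1 = 43 − 3·14
1 = −3·229 + 16·43
1 = 16·730 − 51·229
1 = −51·5339 + 373·730
1 = 373·6069 − 424·5339
1 = −424·35684 + 2493·6069
1 = 2493·184489 − 12889·35684
1 = −12889·404662 + 28271·184489
So 184489·(28271) ≡ 1 (mod 404662), giving 184489⁻¹ ≡ 28271.
x ≡ 184489⁻¹·348189 ≡ 28271·348189 ≡ 248069 (mod 404662).

248069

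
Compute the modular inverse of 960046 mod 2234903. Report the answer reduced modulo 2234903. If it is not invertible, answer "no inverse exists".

305755

gcd(2234903, 960046) by repeated division:
2234903 = 2*960046 + 314811
960046 = 3*314811 + 15613
314811 = 20*15613 + 2551
15613 = 6*2551 + 307
2551 = 8*307 + 95
307 = 3*95 + 22
95 = 4*22 + 7
22 = 3*7 + 1
7 = 7*1 + 0
gcd = 1, so the inverse exists. Back-substitute:
1 = 22 − 3·7
1 = −3·95 + 13·22
1 = 13·307 − 42·95
1 = −42·2551 + 349·307
1 = 349·15613 − 2136·2551
1 = −2136·314811 + 43069·15613
1 = 43069·960046 − 131343·314811
1 = −131343·2234903 + 305755·960046
So 960046·305755 ≡ 1 (mod 2234903).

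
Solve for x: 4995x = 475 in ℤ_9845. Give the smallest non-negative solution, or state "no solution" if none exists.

1025

First find gcd(4995, 9845):
9845 = 1·4995 + 4850
4995 = 1·4850 + 145
4850 = 33·145 + 65
145 = 2·65 + 15
65 = 4·15 + 5
15 = 3·5 + 0
gcd = 5 and 5 | 475, so solutions exist. Divide through by 5: 999x ≡ 95 (mod 1969).
Now find 999⁻¹ mod 1969:
1969 = 1*999 + 970
999 = 1*970 + 29
970 = 33*29 + 13
29 = 2*13 + 3
13 = 4*3 + 1
3 = 3*1 + 0
Back-substitute:
1 = 13 − 4·3
1 = −4·29 + 9·13
1 = 9·970 − 301·29
1 = −301·999 + 310·970
1 = 310·1969 − 611·999
So 999·(-611) ≡ 1 (mod 1969), i.e. 999⁻¹ ≡ 1358.
Then x ≡ 1358·95 ≡ 1025 (mod 1969); the smallest non-negative solution is x = 1025.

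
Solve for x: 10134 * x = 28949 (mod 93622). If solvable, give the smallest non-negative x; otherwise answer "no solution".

gcd(10134, 93622):
93622 = 9·10134 + 2416
10134 = 4·2416 + 470
2416 = 5·470 + 66
470 = 7·66 + 8
66 = 8·8 + 2
8 = 4·2 + 0
gcd = 2, but 2 ∤ 28949, so the congruence has no solution.

no solution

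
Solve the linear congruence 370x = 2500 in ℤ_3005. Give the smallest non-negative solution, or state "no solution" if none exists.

First find gcd(370, 3005):
3005 = 8*370 + 45
370 = 8*45 + 10
45 = 4*10 + 5
10 = 2*5 + 0
gcd = 5 and 5 | 2500, so solutions exist. Divide through by 5: 74x ≡ 500 (mod 601).
Now find 74⁻¹ mod 601:
601 = 8·74 + 9
74 = 8·9 + 2
9 = 4·2 + 1
2 = 2·1 + 0
Back-substitute:
1 = 9 − 4·2
1 = −4·74 + 33·9
1 = 33·601 − 268·74
So 74·(-268) ≡ 1 (mod 601), i.e. 74⁻¹ ≡ 333.
Then x ≡ 333·500 ≡ 23 (mod 601); the smallest non-negative solution is x = 23.

23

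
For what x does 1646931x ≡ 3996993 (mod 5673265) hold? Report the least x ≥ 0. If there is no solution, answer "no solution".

First find gcd(1646931, 5673265):
5673265 = 3·1646931 + 732472
1646931 = 2·732472 + 181987
732472 = 4·181987 + 4524
181987 = 40·4524 + 1027
4524 = 4·1027 + 416
1027 = 2·416 + 195
416 = 2·195 + 26
195 = 7·26 + 13
26 = 2·13 + 0
gcd = 13 and 13 | 3996993, so solutions exist. Divide through by 13: 126687x ≡ 307461 (mod 436405).
Now find 126687⁻¹ mod 436405:
436405 = 3·126687 + 56344
126687 = 2·56344 + 13999
56344 = 4·13999 + 348
13999 = 40·348 + 79
348 = 4·79 + 32
79 = 2·32 + 15
32 = 2·15 + 2
15 = 7·2 + 1
2 = 2·1 + 0
Back-substitute:
1 = 15 − 7·2
1 = −7·32 + 15·15
1 = 15·79 − 37·32
1 = −37·348 + 163·79
1 = 163·13999 − 6557·348
1 = −6557·56344 + 26391·13999
1 = 26391·126687 − 59339·56344
1 = −59339·436405 + 204408·126687
So 126687⁻¹ ≡ 204408 (mod 436405).
Then x ≡ 204408·307461 ≡ 367633 (mod 436405); the smallest non-negative solution is x = 367633.

367633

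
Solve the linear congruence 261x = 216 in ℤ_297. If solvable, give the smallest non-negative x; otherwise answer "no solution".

27

First find gcd(261, 297):
297 = 1*261 + 36
261 = 7*36 + 9
36 = 4*9 + 0
gcd = 9 and 9 | 216, so solutions exist. Divide through by 9: 29x ≡ 24 (mod 33).
Now find 29⁻¹ mod 33:
33 = 1×29 + 4
29 = 7×4 + 1
4 = 4×1 + 0
Back-substitute:
1 = 29 − 7·4
1 = −7·33 + 8·29
So 29⁻¹ ≡ 8 (mod 33).
Then x ≡ 8·24 ≡ 27 (mod 33); the smallest non-negative solution is x = 27.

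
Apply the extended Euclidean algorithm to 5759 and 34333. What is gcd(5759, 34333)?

Repeated division:
34333 = 5*5759 + 5538
5759 = 1*5538 + 221
5538 = 25*221 + 13
221 = 17*13 + 0
gcd(5759, 34333) = 13.
Express as a combination:
13 = 5538 − 25·221
13 = −25·5759 + 26·5538
13 = 26·34333 − 155·5759
So 13 = (26)·34333 + (-155)·5759.

13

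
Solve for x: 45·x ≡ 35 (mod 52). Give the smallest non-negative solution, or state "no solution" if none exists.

47

First find gcd(45, 52):
52 = 1·45 + 7
45 = 6·7 + 3
7 = 2·3 + 1
3 = 3·1 + 0
gcd = 1, so a unique solution mod 52 exists.
Back-substitute for the Bézout coefficients:
1 = 7 − 2·3
1 = −2·45 + 13·7
1 = 13·52 − 15·45
So 45·(-15) ≡ 1 (mod 52), giving 45⁻¹ ≡ 37.
x ≡ 45⁻¹·35 ≡ 37·35 ≡ 47 (mod 52).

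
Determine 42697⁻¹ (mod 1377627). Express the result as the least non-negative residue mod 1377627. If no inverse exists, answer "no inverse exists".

983185

Extended Euclidean algorithm:
1377627 = 32*42697 + 11323
42697 = 3*11323 + 8728
11323 = 1*8728 + 2595
8728 = 3*2595 + 943
2595 = 2*943 + 709
943 = 1*709 + 234
709 = 3*234 + 7
234 = 33*7 + 3
7 = 2*3 + 1
3 = 3*1 + 0
Since gcd(42697, 1377627) = 1, back-substitute to write 1 as a combination:
1 = 7 − 2·3
1 = −2·234 + 67·7
1 = 67·709 − 203·234
1 = −203·943 + 270·709
1 = 270·2595 − 743·943
1 = −743·8728 + 2499·2595
1 = 2499·11323 − 3242·8728
1 = −3242·42697 + 12225·11323
1 = 12225·1377627 − 394442·42697
Hence 42697⁻¹ ≡ -394442 ≡ 983185 (mod 1377627).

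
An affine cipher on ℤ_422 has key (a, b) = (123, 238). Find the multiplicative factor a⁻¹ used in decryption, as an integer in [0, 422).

199

gcd(422, 123) by repeated division:
422 = 3·123 + 53
123 = 2·53 + 17
53 = 3·17 + 2
17 = 8·2 + 1
2 = 2·1 + 0
The gcd is 1. Working backward:
1 = 17 − 8·2
1 = −8·53 + 25·17
1 = 25·123 − 58·53
1 = −58·422 + 199·123
So 123·199 ≡ 1 (mod 422).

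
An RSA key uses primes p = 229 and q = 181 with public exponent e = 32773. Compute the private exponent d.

φ(n) = (p−1)(q−1) = 228·180 = 41040.
Need d with 32773·d ≡ 1 (mod 41040). Apply the extended Euclidean algorithm:
41040 = 1×32773 + 8267
32773 = 3×8267 + 7972
8267 = 1×7972 + 295
7972 = 27×295 + 7
295 = 42×7 + 1
7 = 7×1 + 0
Back-substitute:
1 = 295 − 42·7
1 = −42·7972 + 1135·295
1 = 1135·8267 − 1177·7972
1 = −1177·32773 + 4666·8267
1 = 4666·41040 − 5843·32773
So 32773·(-5843) ≡ 1 (mod 41040), hence d ≡ -5843 ≡ 35197 (mod 41040).

35197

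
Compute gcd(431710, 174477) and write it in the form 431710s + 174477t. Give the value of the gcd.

1

Euclidean algorithm:
431710 = 2×174477 + 82756
174477 = 2×82756 + 8965
82756 = 9×8965 + 2071
8965 = 4×2071 + 681
2071 = 3×681 + 28
681 = 24×28 + 9
28 = 3×9 + 1
9 = 9×1 + 0
gcd(431710, 174477) = 1.
Back-substituting:
1 = 28 − 3·9
1 = −3·681 + 73·28
1 = 73·2071 − 222·681
1 = −222·8965 + 961·2071
1 = 961·82756 − 8871·8965
1 = −8871·174477 + 18703·82756
1 = 18703·431710 − 46277·174477
So 1 = (18703)·431710 + (-46277)·174477.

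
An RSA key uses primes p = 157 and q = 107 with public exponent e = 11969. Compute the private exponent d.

7361

φ(n) = (p−1)(q−1) = 156·106 = 16536.
Need d with 11969·d ≡ 1 (mod 16536). Apply the extended Euclidean algorithm:
16536 = 1*11969 + 4567
11969 = 2*4567 + 2835
4567 = 1*2835 + 1732
2835 = 1*1732 + 1103
1732 = 1*1103 + 629
1103 = 1*629 + 474
629 = 1*474 + 155
474 = 3*155 + 9
155 = 17*9 + 2
9 = 4*2 + 1
2 = 2*1 + 0
Back-substitute:
1 = 9 − 4·2
1 = −4·155 + 69·9
1 = 69·474 − 211·155
1 = −211·629 + 280·474
1 = 280·1103 − 491·629
1 = −491·1732 + 771·1103
1 = 771·2835 − 1262·1732
1 = −1262·4567 + 2033·2835
1 = 2033·11969 − 5328·4567
1 = −5328·16536 + 7361·11969
So 11969·7361 ≡ 1 (mod 16536), hence d = 7361.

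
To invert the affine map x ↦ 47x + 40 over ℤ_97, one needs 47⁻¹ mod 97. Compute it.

64

Run Euclid on (97, 47):
97 = 2*47 + 3
47 = 15*3 + 2
3 = 1*2 + 1
2 = 2*1 + 0
gcd = 1, so the inverse exists. Back-substitute:
1 = 3 − 2
1 = −47 + 16·3
1 = 16·97 − 33·47
So 47·(-33) ≡ 1 (mod 97), and -33 ≡ 64 (mod 97).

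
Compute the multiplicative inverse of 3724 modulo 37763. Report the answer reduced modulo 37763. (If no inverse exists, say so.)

31770

Extended Euclidean algorithm:
37763 = 10·3724 + 523
3724 = 7·523 + 63
523 = 8·63 + 19
63 = 3·19 + 6
19 = 3·6 + 1
6 = 6·1 + 0
gcd = 1, so the inverse exists. Back-substitute:
1 = 19 − 3·6
1 = −3·63 + 10·19
1 = 10·523 − 83·63
1 = −83·3724 + 591·523
1 = 591·37763 − 5993·3724
Hence 3724⁻¹ ≡ -5993 ≡ 31770 (mod 37763).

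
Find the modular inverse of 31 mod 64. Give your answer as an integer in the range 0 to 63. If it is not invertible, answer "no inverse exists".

31

Run Euclid on (64, 31):
64 = 2*31 + 2
31 = 15*2 + 1
2 = 2*1 + 0
Since gcd(31, 64) = 1, back-substitute to write 1 as a combination:
1 = 31 − 15·2
1 = −15·64 + 31·31
So 31·31 ≡ 1 (mod 64).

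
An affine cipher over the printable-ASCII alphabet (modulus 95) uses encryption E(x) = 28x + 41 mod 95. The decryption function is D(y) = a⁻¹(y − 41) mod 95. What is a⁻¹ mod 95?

17

Extended Euclidean algorithm:
95 = 3*28 + 11
28 = 2*11 + 6
11 = 1*6 + 5
6 = 1*5 + 1
5 = 5*1 + 0
gcd = 1, so the inverse exists. Back-substitute:
1 = 6 − 5
1 = −11 + 2·6
1 = 2·28 − 5·11
1 = −5·95 + 17·28
So 28·17 ≡ 1 (mod 95).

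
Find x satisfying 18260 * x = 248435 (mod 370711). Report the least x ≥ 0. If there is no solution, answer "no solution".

First find gcd(18260, 370711):
370711 = 20·18260 + 5511
18260 = 3·5511 + 1727
5511 = 3·1727 + 330
1727 = 5·330 + 77
330 = 4·77 + 22
77 = 3·22 + 11
22 = 2·11 + 0
gcd = 11 and 11 | 248435, so solutions exist. Divide through by 11: 1660x ≡ 22585 (mod 33701).
Now find 1660⁻¹ mod 33701:
33701 = 20·1660 + 501
1660 = 3·501 + 157
501 = 3·157 + 30
157 = 5·30 + 7
30 = 4·7 + 2
7 = 3·2 + 1
2 = 2·1 + 0
Back-substitute:
1 = 7 − 3·2
1 = −3·30 + 13·7
1 = 13·157 − 68·30
1 = −68·501 + 217·157
1 = 217·1660 − 719·501
1 = −719·33701 + 14597·1660
So 1660⁻¹ ≡ 14597 (mod 33701).
Then x ≡ 14597·22585 ≡ 10063 (mod 33701); the smallest non-negative solution is x = 10063.

10063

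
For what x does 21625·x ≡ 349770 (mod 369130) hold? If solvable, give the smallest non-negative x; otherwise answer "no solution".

First find gcd(21625, 369130):
369130 = 17·21625 + 1505
21625 = 14·1505 + 555
1505 = 2·555 + 395
555 = 1·395 + 160
395 = 2·160 + 75
160 = 2·75 + 10
75 = 7·10 + 5
10 = 2·5 + 0
gcd = 5 and 5 | 349770, so solutions exist. Divide through by 5: 4325x ≡ 69954 (mod 73826).
Now find 4325⁻¹ mod 73826:
73826 = 17*4325 + 301
4325 = 14*301 + 111
301 = 2*111 + 79
111 = 1*79 + 32
79 = 2*32 + 15
32 = 2*15 + 2
15 = 7*2 + 1
2 = 2*1 + 0
Back-substitute:
1 = 15 − 7·2
1 = −7·32 + 15·15
1 = 15·79 − 37·32
1 = −37·111 + 52·79
1 = 52·301 − 141·111
1 = −141·4325 + 2026·301
1 = 2026·73826 − 34583·4325
So 4325·(-34583) ≡ 1 (mod 73826), i.e. 4325⁻¹ ≡ 39243.
Then x ≡ 39243·69954 ≡ 58838 (mod 73826); the smallest non-negative solution is x = 58838.

58838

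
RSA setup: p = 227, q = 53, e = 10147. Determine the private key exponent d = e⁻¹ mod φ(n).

φ(n) = (p−1)(q−1) = 226·52 = 11752.
Need d with 10147·d ≡ 1 (mod 11752). Apply the extended Euclidean algorithm:
11752 = 1*10147 + 1605
10147 = 6*1605 + 517
1605 = 3*517 + 54
517 = 9*54 + 31
54 = 1*31 + 23
31 = 1*23 + 8
23 = 2*8 + 7
8 = 1*7 + 1
7 = 7*1 + 0
Back-substitute:
1 = 8 − 7
1 = −23 + 3·8
1 = 3·31 − 4·23
1 = −4·54 + 7·31
1 = 7·517 − 67·54
1 = −67·1605 + 208·517
1 = 208·10147 − 1315·1605
1 = −1315·11752 + 1523·10147
So 10147·1523 ≡ 1 (mod 11752), hence d = 1523.

1523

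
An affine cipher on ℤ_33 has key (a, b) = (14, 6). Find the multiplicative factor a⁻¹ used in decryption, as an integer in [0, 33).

26

gcd(33, 14) by repeated division:
33 = 2·14 + 5
14 = 2·5 + 4
5 = 1·4 + 1
4 = 4·1 + 0
Since gcd(14, 33) = 1, back-substitute to write 1 as a combination:
1 = 5 − 4
1 = −14 + 3·5
1 = 3·33 − 7·14
So 14·(-7) ≡ 1 (mod 33), and -7 ≡ 26 (mod 33).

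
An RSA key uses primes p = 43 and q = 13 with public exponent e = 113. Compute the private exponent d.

281

φ(n) = (p−1)(q−1) = 42·12 = 504.
Need d with 113·d ≡ 1 (mod 504). Apply the extended Euclidean algorithm:
504 = 4*113 + 52
113 = 2*52 + 9
52 = 5*9 + 7
9 = 1*7 + 2
7 = 3*2 + 1
2 = 2*1 + 0
Back-substitute:
1 = 7 − 3·2
1 = −3·9 + 4·7
1 = 4·52 − 23·9
1 = −23·113 + 50·52
1 = 50·504 − 223·113
So 113·(-223) ≡ 1 (mod 504), hence d ≡ -223 ≡ 281 (mod 504).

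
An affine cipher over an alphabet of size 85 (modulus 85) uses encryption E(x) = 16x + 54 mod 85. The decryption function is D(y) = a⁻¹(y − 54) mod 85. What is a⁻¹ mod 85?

gcd(85, 16) by repeated division:
85 = 5*16 + 5
16 = 3*5 + 1
5 = 5*1 + 0
gcd = 1, so the inverse exists. Back-substitute:
1 = 16 − 3·5
1 = −3·85 + 16·16
So 16·16 ≡ 1 (mod 85).

16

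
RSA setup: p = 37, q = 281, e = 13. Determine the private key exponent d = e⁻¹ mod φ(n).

φ(n) = (p−1)(q−1) = 36·280 = 10080.
Need d with 13·d ≡ 1 (mod 10080). Apply the extended Euclidean algorithm:
10080 = 775·13 + 5
13 = 2·5 + 3
5 = 1·3 + 2
3 = 1·2 + 1
2 = 2·1 + 0
Back-substitute:
1 = 3 − 2
1 = −5 + 2·3
1 = 2·13 − 5·5
1 = −5·10080 + 3877·13
So 13·3877 ≡ 1 (mod 10080), hence d = 3877.

3877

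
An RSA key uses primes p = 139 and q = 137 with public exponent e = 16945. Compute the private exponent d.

φ(n) = (p−1)(q−1) = 138·136 = 18768.
Need d with 16945·d ≡ 1 (mod 18768). Apply the extended Euclidean algorithm:
18768 = 1*16945 + 1823
16945 = 9*1823 + 538
1823 = 3*538 + 209
538 = 2*209 + 120
209 = 1*120 + 89
120 = 1*89 + 31
89 = 2*31 + 27
31 = 1*27 + 4
27 = 6*4 + 3
4 = 1*3 + 1
3 = 3*1 + 0
Back-substitute:
1 = 4 − 3
1 = −27 + 7·4
1 = 7·31 − 8·27
1 = −8·89 + 23·31
1 = 23·120 − 31·89
1 = −31·209 + 54·120
1 = 54·538 − 139·209
1 = −139·1823 + 471·538
1 = 471·16945 − 4378·1823
1 = −4378·18768 + 4849·16945
So 16945·4849 ≡ 1 (mod 18768), hence d = 4849.

4849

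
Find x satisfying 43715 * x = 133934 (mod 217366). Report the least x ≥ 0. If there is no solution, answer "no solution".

First find gcd(43715, 217366):
217366 = 4*43715 + 42506
43715 = 1*42506 + 1209
42506 = 35*1209 + 191
1209 = 6*191 + 63
191 = 3*63 + 2
63 = 31*2 + 1
2 = 2*1 + 0
gcd = 1, so a unique solution mod 217366 exists.
Back-substitute for the Bézout coefficients:
1 = 63 − 31·2
1 = −31·191 + 94·63
1 = 94·1209 − 595·191
1 = −595·42506 + 20919·1209
1 = 20919·43715 − 21514·42506
1 = −21514·217366 + 106975·43715
So 43715·(106975) ≡ 1 (mod 217366), giving 43715⁻¹ ≡ 106975.
x ≡ 43715⁻¹·133934 ≡ 106975·133934 ≡ 127126 (mod 217366).

127126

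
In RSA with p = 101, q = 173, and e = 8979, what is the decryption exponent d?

13819

φ(n) = (p−1)(q−1) = 100·172 = 17200.
Need d with 8979·d ≡ 1 (mod 17200). Apply the extended Euclidean algorithm:
17200 = 1*8979 + 8221
8979 = 1*8221 + 758
8221 = 10*758 + 641
758 = 1*641 + 117
641 = 5*117 + 56
117 = 2*56 + 5
56 = 11*5 + 1
5 = 5*1 + 0
Back-substitute:
1 = 56 − 11·5
1 = −11·117 + 23·56
1 = 23·641 − 126·117
1 = −126·758 + 149·641
1 = 149·8221 − 1616·758
1 = −1616·8979 + 1765·8221
1 = 1765·17200 − 3381·8979
So 8979·(-3381) ≡ 1 (mod 17200), hence d ≡ -3381 ≡ 13819 (mod 17200).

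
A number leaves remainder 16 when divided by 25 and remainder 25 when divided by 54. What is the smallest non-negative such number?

Write x = 16 + 25·k. Then 25·k ≡ 25 − 16 ≡ 9 (mod 54).
Need 25⁻¹ mod 54. Extended Euclid on (54, 25):
54 = 2·25 + 4
25 = 6·4 + 1
4 = 4·1 + 0
Back-substitute:
1 = 25 − 6·4
1 = −6·54 + 13·25
25⁻¹ ≡ 13 (mod 54), so k ≡ 13·9 ≡ 9 (mod 54).
x = 16 + 25·9 = 241.

241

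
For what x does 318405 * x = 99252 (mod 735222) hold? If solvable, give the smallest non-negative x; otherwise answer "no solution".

114840

First find gcd(318405, 735222):
735222 = 2·318405 + 98412
318405 = 3·98412 + 23169
98412 = 4·23169 + 5736
23169 = 4·5736 + 225
5736 = 25·225 + 111
225 = 2·111 + 3
111 = 37·3 + 0
gcd = 3 and 3 | 99252, so solutions exist. Divide through by 3: 106135x ≡ 33084 (mod 245074).
Now find 106135⁻¹ mod 245074:
245074 = 2*106135 + 32804
106135 = 3*32804 + 7723
32804 = 4*7723 + 1912
7723 = 4*1912 + 75
1912 = 25*75 + 37
75 = 2*37 + 1
37 = 37*1 + 0
Back-substitute:
1 = 75 − 2·37
1 = −2·1912 + 51·75
1 = 51·7723 − 206·1912
1 = −206·32804 + 875·7723
1 = 875·106135 − 2831·32804
1 = −2831·245074 + 6537·106135
So 106135⁻¹ ≡ 6537 (mod 245074).
Then x ≡ 6537·33084 ≡ 114840 (mod 245074); the smallest non-negative solution is x = 114840.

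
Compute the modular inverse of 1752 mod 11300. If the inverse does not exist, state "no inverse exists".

Compute gcd(1752, 11300):
11300 = 6*1752 + 788
1752 = 2*788 + 176
788 = 4*176 + 84
176 = 2*84 + 8
84 = 10*8 + 4
8 = 2*4 + 0
Since gcd = 4 > 1, 1752 is not a unit mod 11300.

no inverse exists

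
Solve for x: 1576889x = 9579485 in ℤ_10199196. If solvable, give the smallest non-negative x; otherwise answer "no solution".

4060141

First find gcd(1576889, 10199196):
10199196 = 6×1576889 + 737862
1576889 = 2×737862 + 101165
737862 = 7×101165 + 29707
101165 = 3×29707 + 12044
29707 = 2×12044 + 5619
12044 = 2×5619 + 806
5619 = 6×806 + 783
806 = 1×783 + 23
783 = 34×23 + 1
23 = 23×1 + 0
gcd = 1, so a unique solution mod 10199196 exists.
Back-substitute for the Bézout coefficients:
1 = 783 − 34·23
1 = −34·806 + 35·783
1 = 35·5619 − 244·806
1 = −244·12044 + 523·5619
1 = 523·29707 − 1290·12044
1 = −1290·101165 + 4393·29707
1 = 4393·737862 − 32041·101165
1 = −32041·1576889 + 68475·737862
1 = 68475·10199196 − 442891·1576889
So 1576889·(-442891) ≡ 1 (mod 10199196), giving 1576889⁻¹ ≡ 9756305.
x ≡ 1576889⁻¹·9579485 ≡ 9756305·9579485 ≡ 4060141 (mod 10199196).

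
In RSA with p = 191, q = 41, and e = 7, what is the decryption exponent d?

4343

φ(n) = (p−1)(q−1) = 190·40 = 7600.
Need d with 7·d ≡ 1 (mod 7600). Apply the extended Euclidean algorithm:
7600 = 1085*7 + 5
7 = 1*5 + 2
5 = 2*2 + 1
2 = 2*1 + 0
Back-substitute:
1 = 5 − 2·2
1 = −2·7 + 3·5
1 = 3·7600 − 3257·7
So 7·(-3257) ≡ 1 (mod 7600), hence d ≡ -3257 ≡ 4343 (mod 7600).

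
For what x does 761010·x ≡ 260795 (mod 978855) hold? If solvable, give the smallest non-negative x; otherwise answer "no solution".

gcd(761010, 978855):
978855 = 1·761010 + 217845
761010 = 3·217845 + 107475
217845 = 2·107475 + 2895
107475 = 37·2895 + 360
2895 = 8·360 + 15
360 = 24·15 + 0
gcd = 15, but 15 ∤ 260795, so the congruence has no solution.

no solution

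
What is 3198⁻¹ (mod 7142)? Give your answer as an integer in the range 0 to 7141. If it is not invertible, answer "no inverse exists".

no inverse exists

Euclidean algorithm on 7142, 3198:
7142 = 2*3198 + 746
3198 = 4*746 + 214
746 = 3*214 + 104
214 = 2*104 + 6
104 = 17*6 + 2
6 = 3*2 + 0
The gcd is 2, not 1, hence no inverse exists.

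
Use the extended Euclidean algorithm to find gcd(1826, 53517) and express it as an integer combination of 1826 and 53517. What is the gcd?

1

Euclidean algorithm:
53517 = 29*1826 + 563
1826 = 3*563 + 137
563 = 4*137 + 15
137 = 9*15 + 2
15 = 7*2 + 1
2 = 2*1 + 0
gcd(1826, 53517) = 1.
Express as a combination:
1 = 15 − 7·2
1 = −7·137 + 64·15
1 = 64·563 − 263·137
1 = −263·1826 + 853·563
1 = 853·53517 − 25000·1826
So 1 = (853)·53517 + (-25000)·1826.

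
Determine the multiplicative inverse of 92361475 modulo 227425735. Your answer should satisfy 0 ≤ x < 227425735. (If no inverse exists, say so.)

Euclidean algorithm on 227425735, 92361475:
227425735 = 2×92361475 + 42702785
92361475 = 2×42702785 + 6955905
42702785 = 6×6955905 + 967355
6955905 = 7×967355 + 184420
967355 = 5×184420 + 45255
184420 = 4×45255 + 3400
45255 = 13×3400 + 1055
3400 = 3×1055 + 235
1055 = 4×235 + 115
235 = 2×115 + 5
115 = 23×5 + 0
gcd(92361475, 227425735) = 5 ≠ 1, so 92361475 has no multiplicative inverse modulo 227425735.

no inverse exists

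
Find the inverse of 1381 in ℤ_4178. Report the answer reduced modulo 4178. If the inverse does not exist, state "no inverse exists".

1313

Extended Euclidean algorithm:
4178 = 3×1381 + 35
1381 = 39×35 + 16
35 = 2×16 + 3
16 = 5×3 + 1
3 = 3×1 + 0
gcd = 1, so the inverse exists. Back-substitute:
1 = 16 − 5·3
1 = −5·35 + 11·16
1 = 11·1381 − 434·35
1 = −434·4178 + 1313·1381
So 1381·1313 ≡ 1 (mod 4178).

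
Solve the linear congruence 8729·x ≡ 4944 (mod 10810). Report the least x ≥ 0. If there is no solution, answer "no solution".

First find gcd(8729, 10810):
10810 = 1×8729 + 2081
8729 = 4×2081 + 405
2081 = 5×405 + 56
405 = 7×56 + 13
56 = 4×13 + 4
13 = 3×4 + 1
4 = 4×1 + 0
gcd = 1, so a unique solution mod 10810 exists.
Back-substitute for the Bézout coefficients:
1 = 13 − 3·4
1 = −3·56 + 13·13
1 = 13·405 − 94·56
1 = −94·2081 + 483·405
1 = 483·8729 − 2026·2081
1 = −2026·10810 + 2509·8729
So 8729·(2509) ≡ 1 (mod 10810), giving 8729⁻¹ ≡ 2509.
x ≡ 8729⁻¹·4944 ≡ 2509·4944 ≡ 5426 (mod 10810).

5426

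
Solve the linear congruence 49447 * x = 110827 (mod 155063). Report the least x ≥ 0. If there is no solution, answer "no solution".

23180

First find gcd(49447, 155063):
155063 = 3×49447 + 6722
49447 = 7×6722 + 2393
6722 = 2×2393 + 1936
2393 = 1×1936 + 457
1936 = 4×457 + 108
457 = 4×108 + 25
108 = 4×25 + 8
25 = 3×8 + 1
8 = 8×1 + 0
gcd = 1, so a unique solution mod 155063 exists.
Back-substitute for the Bézout coefficients:
1 = 25 − 3·8
1 = −3·108 + 13·25
1 = 13·457 − 55·108
1 = −55·1936 + 233·457
1 = 233·2393 − 288·1936
1 = −288·6722 + 809·2393
1 = 809·49447 − 5951·6722
1 = −5951·155063 + 18662·49447
So 49447·(18662) ≡ 1 (mod 155063), giving 49447⁻¹ ≡ 18662.
x ≡ 49447⁻¹·110827 ≡ 18662·110827 ≡ 23180 (mod 155063).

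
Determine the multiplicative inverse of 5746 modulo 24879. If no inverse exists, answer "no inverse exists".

6118

Run Euclid on (24879, 5746):
24879 = 4·5746 + 1895
5746 = 3·1895 + 61
1895 = 31·61 + 4
61 = 15·4 + 1
4 = 4·1 + 0
Since gcd(5746, 24879) = 1, back-substitute to write 1 as a combination:
1 = 61 − 15·4
1 = −15·1895 + 466·61
1 = 466·5746 − 1413·1895
1 = −1413·24879 + 6118·5746
So 5746·6118 ≡ 1 (mod 24879).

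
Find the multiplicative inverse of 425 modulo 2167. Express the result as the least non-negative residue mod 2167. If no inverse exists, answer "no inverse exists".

Apply the Euclidean algorithm to 2167 and 425:
2167 = 5*425 + 42
425 = 10*42 + 5
42 = 8*5 + 2
5 = 2*2 + 1
2 = 2*1 + 0
gcd = 1, so the inverse exists. Back-substitute:
1 = 5 − 2·2
1 = −2·42 + 17·5
1 = 17·425 − 172·42
1 = −172·2167 + 877·425
So 425·877 ≡ 1 (mod 2167).

877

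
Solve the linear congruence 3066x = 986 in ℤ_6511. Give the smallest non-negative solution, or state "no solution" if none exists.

First find gcd(3066, 6511):
6511 = 2*3066 + 379
3066 = 8*379 + 34
379 = 11*34 + 5
34 = 6*5 + 4
5 = 1*4 + 1
4 = 4*1 + 0
gcd = 1, so a unique solution mod 6511 exists.
Back-substitute for the Bézout coefficients:
1 = 5 − 4
1 = −34 + 7·5
1 = 7·379 − 78·34
1 = −78·3066 + 631·379
1 = 631·6511 − 1340·3066
So 3066·(-1340) ≡ 1 (mod 6511), giving 3066⁻¹ ≡ 5171.
x ≡ 3066⁻¹·986 ≡ 5171·986 ≡ 493 (mod 6511).

493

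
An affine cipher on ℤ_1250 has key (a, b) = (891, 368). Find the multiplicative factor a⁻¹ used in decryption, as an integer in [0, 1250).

Apply the Euclidean algorithm to 1250 and 891:
1250 = 1*891 + 359
891 = 2*359 + 173
359 = 2*173 + 13
173 = 13*13 + 4
13 = 3*4 + 1
4 = 4*1 + 0
gcd = 1, so the inverse exists. Back-substitute:
1 = 13 − 3·4
1 = −3·173 + 40·13
1 = 40·359 − 83·173
1 = −83·891 + 206·359
1 = 206·1250 − 289·891
So 891·(-289) ≡ 1 (mod 1250), and -289 ≡ 961 (mod 1250).

961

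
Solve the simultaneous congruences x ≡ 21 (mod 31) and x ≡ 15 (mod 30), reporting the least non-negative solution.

Write x = 21 + 31·k. Then 31·k ≡ 15 − 21 ≡ 24 (mod 30).
Need 31⁻¹ mod 30. Extended Euclid on (30, 1):
30 = 30*1 + 0
31⁻¹ ≡ 1 (mod 30), so k ≡ 1·24 ≡ 24 (mod 30).
x = 21 + 31·24 = 765.

765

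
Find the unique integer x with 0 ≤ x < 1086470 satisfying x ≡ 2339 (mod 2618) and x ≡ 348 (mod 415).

717053

Write x = 2339 + 2618·k. Then 2618·k ≡ 348 − 2339 ≡ 84 (mod 415).
Need 2618⁻¹ mod 415. Extended Euclid on (415, 128):
415 = 3*128 + 31
128 = 4*31 + 4
31 = 7*4 + 3
4 = 1*3 + 1
3 = 3*1 + 0
Back-substitute:
1 = 4 − 3
1 = −31 + 8·4
1 = 8·128 − 33·31
1 = −33·415 + 107·128
2618⁻¹ ≡ 107 (mod 415), so k ≡ 107·84 ≡ 273 (mod 415).
x = 2339 + 2618·273 = 717053.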